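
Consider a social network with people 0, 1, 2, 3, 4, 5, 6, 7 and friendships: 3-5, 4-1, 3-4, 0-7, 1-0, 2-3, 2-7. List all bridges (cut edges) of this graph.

The edges on the cycle 2-3-4-1-0-7-2 are not bridges since each lies on that cycle.
But removing 3-5 disconnects 3 from 5 — this is a bridge.

3-5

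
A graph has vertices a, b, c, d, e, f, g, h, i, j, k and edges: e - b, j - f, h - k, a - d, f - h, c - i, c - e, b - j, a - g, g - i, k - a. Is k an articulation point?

No

Deleting k leaves 1 component (was 1) (its neighbors a, h remain connected to each other), so k is not a cut vertex.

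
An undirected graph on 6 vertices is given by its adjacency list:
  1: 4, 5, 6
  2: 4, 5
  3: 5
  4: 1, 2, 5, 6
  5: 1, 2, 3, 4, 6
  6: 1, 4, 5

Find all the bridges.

The edges on the cycle 1-5-4-6-1 are not bridges since each lies on that cycle.
But removing 3-5 disconnects 3 from 5 — this is a bridge.

3-5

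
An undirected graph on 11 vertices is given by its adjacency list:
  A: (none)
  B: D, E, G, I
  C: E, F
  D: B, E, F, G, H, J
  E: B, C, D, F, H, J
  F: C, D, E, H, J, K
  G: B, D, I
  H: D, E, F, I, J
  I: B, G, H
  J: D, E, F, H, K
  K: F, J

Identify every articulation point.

none

Removing K, for instance, still leaves 2 components. No single vertex removal increases the component count — the graph has no articulation points.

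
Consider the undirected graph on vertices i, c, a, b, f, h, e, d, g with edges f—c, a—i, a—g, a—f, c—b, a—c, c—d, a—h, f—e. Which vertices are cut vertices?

a, c, f

Removing a increases the component count from 1 to 4, so a is a cut vertex.
Removing c increases the component count from 1 to 3, so c is a cut vertex.
Removing f increases the component count from 1 to 2, so f is a cut vertex.
By contrast removing e leaves 1 component; it is not a cut vertex. No other vertex is a cut vertex either.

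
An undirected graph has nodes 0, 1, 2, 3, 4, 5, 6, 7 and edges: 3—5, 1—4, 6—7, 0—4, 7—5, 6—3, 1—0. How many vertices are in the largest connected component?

2 is isolated — a component by itself.
Starting from 0 we can reach 0, 1, 4. That is one component of size 3.
Starting from 3 we can reach 3, 5, 6, 7. That is one component of size 4.
The largest has 4 vertices.

4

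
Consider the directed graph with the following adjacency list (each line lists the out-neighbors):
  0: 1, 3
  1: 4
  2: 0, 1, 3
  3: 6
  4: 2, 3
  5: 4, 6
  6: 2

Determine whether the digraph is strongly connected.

There is no directed path from 4 to 5, so the graph is not strongly connected.

No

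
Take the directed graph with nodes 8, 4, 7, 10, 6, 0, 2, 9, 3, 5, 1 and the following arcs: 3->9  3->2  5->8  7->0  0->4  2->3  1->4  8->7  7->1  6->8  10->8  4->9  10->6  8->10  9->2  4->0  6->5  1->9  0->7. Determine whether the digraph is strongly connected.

There is no directed path from 7 to 5, so the graph is not strongly connected.

No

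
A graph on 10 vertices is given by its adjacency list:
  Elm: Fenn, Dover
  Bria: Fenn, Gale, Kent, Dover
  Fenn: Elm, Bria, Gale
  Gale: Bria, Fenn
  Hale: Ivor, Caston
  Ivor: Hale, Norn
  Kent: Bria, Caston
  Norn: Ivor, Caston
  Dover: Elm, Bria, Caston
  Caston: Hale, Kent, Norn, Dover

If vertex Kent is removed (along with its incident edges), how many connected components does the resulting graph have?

With Kent gone, the remaining components are: {Elm, Bria, Fenn, Gale, Hale, Ivor, Norn, Dover, Caston}.
That is 1 component.

1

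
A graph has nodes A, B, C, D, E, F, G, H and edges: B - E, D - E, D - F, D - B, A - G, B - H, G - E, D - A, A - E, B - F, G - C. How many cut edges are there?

2

The edges on the cycle D-B-F-D are not bridges since each lies on that cycle.
But removing B - H disconnects B from H; removing C - G disconnects C from G — these are bridges.
That makes 2 bridges.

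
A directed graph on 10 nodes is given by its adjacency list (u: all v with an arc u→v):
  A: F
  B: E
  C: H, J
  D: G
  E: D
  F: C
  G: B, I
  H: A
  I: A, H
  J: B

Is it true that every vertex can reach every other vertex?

From J we can reach every vertex (A, B, C, D, E, F, G, H, I, J), and every vertex can reach J (A, B, C, D, E, F, G, H, I, J). So the whole graph is one strongly connected component.

Yes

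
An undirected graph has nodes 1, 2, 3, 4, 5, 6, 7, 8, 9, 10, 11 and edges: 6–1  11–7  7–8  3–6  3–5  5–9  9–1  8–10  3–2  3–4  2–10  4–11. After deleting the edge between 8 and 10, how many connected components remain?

1

8 and 10 are still connected via 8-7-11-4-3-2-10, so the component count stays at 1.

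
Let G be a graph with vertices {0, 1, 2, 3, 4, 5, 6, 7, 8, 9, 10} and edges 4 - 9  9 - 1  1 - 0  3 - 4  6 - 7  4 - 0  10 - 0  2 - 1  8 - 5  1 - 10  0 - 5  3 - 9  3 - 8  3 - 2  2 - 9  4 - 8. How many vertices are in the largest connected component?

Starting from 6 we can reach 6, 7. That is one component of size 2.
Starting from 0 we can reach 0, 1, 2, 3, 4, 5, 8, 9, 10. That is one component of size 9.
The largest has 9 vertices.

9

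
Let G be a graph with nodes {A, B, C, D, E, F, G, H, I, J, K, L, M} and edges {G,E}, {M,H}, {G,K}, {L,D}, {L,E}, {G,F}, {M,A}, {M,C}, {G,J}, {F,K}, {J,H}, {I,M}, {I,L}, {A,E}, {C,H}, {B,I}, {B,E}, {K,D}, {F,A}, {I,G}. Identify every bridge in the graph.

The edges on the cycle I-G-F-K-D-L-I are not bridges since each lies on that cycle.
Every edge lies on some cycle, so there are no bridges.

none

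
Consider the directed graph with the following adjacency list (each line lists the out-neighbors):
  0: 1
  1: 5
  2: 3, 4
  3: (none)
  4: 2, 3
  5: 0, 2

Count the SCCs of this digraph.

3

{0, 1, 5} are all mutually reachable — one SCC of size 3.
{2, 4} are all mutually reachable — one SCC of size 2.
{3} is an SCC by itself.
That gives 3 strongly connected components.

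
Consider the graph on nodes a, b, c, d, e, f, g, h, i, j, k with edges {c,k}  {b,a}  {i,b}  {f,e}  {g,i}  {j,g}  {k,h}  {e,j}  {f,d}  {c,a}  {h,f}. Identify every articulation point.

Removing f increases the component count from 1 to 2, so f is a cut vertex.
By contrast removing h leaves 1 component; it is not a cut vertex. No other vertex is a cut vertex either.

f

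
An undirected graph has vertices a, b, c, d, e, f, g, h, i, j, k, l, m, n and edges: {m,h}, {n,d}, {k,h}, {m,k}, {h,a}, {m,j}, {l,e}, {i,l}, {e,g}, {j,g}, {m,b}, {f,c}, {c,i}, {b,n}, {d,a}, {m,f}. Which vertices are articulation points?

Removing m increases the component count from 1 to 2, so m is a cut vertex.
By contrast removing c leaves 1 component; it is not a cut vertex. No other vertex is a cut vertex either.

m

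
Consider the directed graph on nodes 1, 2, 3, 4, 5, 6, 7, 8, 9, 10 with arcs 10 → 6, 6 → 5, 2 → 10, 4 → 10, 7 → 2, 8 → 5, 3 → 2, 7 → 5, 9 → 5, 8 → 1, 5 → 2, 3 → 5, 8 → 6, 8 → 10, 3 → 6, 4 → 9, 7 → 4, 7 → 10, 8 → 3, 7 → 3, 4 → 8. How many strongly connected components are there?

{2, 5, 6, 10} are all mutually reachable — one SCC of size 4.
{8} is an SCC by itself.
{9} is an SCC by itself.
{4} is an SCC by itself.
{7} is an SCC by itself.
(and 2 more singleton SCCs)
That gives 7 strongly connected components.

7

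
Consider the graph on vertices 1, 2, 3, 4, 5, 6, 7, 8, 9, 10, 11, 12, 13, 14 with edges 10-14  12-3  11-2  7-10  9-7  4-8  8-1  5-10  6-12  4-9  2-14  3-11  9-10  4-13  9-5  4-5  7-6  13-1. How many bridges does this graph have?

0

The edges on the cycle 4-13-1-8-4 are not bridges since each lies on that cycle.
Every edge lies on some cycle, so there are no bridges.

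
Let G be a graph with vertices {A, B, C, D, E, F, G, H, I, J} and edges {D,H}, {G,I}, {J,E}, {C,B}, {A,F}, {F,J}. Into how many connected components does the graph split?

4

Starting from G we can reach G, I. That is one component of size 2.
Starting from B we can reach B, C. That is one component of size 2.
Starting from D we can reach D, H. That is one component of size 2.
Starting from A we can reach A, E, F, J. That is one component of size 4.
Total: 4 components.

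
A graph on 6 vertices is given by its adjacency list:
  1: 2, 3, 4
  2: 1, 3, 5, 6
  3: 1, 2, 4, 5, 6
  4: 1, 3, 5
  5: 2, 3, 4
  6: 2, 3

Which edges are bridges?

The edges on the cycle 5-2-6-3-5 are not bridges since each lies on that cycle.
Every edge lies on some cycle, so there are no bridges.

none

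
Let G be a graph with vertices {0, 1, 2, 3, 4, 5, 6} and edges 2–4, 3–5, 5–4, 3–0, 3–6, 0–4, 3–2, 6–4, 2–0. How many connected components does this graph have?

2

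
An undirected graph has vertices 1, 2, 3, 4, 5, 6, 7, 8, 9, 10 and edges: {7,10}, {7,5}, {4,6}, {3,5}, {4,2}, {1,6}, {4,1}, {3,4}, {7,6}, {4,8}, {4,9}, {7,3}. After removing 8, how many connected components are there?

With 8 gone, the remaining components are: {1, 2, 3, 4, 5, 6, 7, 9, 10}.
That is 1 component.

1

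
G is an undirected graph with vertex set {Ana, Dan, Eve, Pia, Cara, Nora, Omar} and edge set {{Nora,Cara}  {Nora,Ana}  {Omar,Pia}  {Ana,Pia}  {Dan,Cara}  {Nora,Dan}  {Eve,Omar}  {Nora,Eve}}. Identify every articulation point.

Removing Nora increases the component count from 1 to 2, so Nora is a cut vertex.
By contrast removing Ana leaves 1 component; it is not a cut vertex. No other vertex is a cut vertex either.

Nora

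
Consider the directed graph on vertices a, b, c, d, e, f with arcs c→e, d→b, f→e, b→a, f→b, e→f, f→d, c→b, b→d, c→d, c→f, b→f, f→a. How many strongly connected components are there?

{b, d, e, f} are all mutually reachable — one SCC of size 4.
{c} is an SCC by itself.
{a} is an SCC by itself.
That gives 3 strongly connected components.

3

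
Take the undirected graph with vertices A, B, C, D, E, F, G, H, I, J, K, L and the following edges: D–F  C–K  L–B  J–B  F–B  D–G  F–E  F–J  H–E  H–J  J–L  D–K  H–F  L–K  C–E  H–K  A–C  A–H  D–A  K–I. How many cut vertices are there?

Removing D increases the component count from 1 to 2, so D is a cut vertex.
Removing K increases the component count from 1 to 2, so K is a cut vertex.
By contrast removing L leaves 1 component; it is not a cut vertex. No other vertex is a cut vertex either.

2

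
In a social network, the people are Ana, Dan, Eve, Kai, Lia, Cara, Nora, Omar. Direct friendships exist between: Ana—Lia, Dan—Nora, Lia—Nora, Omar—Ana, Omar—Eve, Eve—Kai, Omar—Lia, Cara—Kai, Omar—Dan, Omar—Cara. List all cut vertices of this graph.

Omar

Removing Omar increases the component count from 1 to 2, so Omar is a cut vertex.
By contrast removing Nora leaves 1 component; it is not a cut vertex. No other vertex is a cut vertex either.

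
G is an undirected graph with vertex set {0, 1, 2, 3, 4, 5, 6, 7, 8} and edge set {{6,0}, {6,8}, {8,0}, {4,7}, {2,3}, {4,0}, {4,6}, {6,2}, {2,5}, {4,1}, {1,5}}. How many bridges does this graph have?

The edges on the cycle 4-6-2-5-1-4 are not bridges since each lies on that cycle.
But removing 4 - 7 disconnects 4 from 7; removing 2 - 3 disconnects 2 from 3 — these are bridges.
That makes 2 bridges.

2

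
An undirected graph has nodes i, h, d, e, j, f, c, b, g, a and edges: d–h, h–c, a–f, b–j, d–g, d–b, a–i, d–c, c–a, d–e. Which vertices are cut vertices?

Removing a increases the component count from 1 to 3, so a is a cut vertex.
Removing b increases the component count from 1 to 2, so b is a cut vertex.
Removing c increases the component count from 1 to 2, so c is a cut vertex.
Likewise d is a cut vertex.
By contrast removing f leaves 1 component; it is not a cut vertex. No other vertex is a cut vertex either.

a, b, c, d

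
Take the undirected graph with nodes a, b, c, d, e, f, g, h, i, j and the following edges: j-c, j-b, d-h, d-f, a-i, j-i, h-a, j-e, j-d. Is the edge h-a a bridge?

No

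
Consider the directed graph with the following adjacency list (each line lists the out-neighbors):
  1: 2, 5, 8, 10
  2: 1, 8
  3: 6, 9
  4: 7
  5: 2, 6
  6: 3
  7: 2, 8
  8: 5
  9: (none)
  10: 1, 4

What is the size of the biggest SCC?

{1, 2, 4, 5, 7, 8, 10} are all mutually reachable — one SCC of size 7.
{3, 6} are all mutually reachable — one SCC of size 2.
{9} is an SCC by itself.
The largest has 7 vertices.

7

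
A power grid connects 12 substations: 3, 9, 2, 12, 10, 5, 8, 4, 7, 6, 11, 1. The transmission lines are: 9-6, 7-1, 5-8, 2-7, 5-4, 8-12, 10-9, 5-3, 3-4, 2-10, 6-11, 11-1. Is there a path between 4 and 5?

Yes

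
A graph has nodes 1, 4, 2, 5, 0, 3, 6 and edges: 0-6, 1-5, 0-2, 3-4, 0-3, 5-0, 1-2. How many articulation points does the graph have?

2

Removing 0 increases the component count from 1 to 3, so 0 is a cut vertex.
Removing 3 increases the component count from 1 to 2, so 3 is a cut vertex.
By contrast removing 5 leaves 1 component; it is not a cut vertex. No other vertex is a cut vertex either.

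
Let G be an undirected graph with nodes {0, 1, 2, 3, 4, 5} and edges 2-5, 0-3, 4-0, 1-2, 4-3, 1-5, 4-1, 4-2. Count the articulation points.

1

Removing 4 increases the component count from 1 to 2, so 4 is a cut vertex.
By contrast removing 1 leaves 1 component; it is not a cut vertex. No other vertex is a cut vertex either.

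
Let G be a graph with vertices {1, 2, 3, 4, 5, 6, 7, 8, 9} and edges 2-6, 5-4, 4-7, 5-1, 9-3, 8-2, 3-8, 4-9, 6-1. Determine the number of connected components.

1

Starting from 1 we can reach 1, 2, 3, 4, 5, 6, 7, 8, 9. That is one component of size 9.
Total: 1 component.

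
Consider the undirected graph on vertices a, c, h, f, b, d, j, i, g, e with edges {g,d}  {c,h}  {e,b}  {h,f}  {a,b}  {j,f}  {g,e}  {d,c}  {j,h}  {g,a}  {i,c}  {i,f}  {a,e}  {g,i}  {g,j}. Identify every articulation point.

g

Removing g increases the component count from 1 to 2, so g is a cut vertex.
By contrast removing i leaves 1 component; it is not a cut vertex. No other vertex is a cut vertex either.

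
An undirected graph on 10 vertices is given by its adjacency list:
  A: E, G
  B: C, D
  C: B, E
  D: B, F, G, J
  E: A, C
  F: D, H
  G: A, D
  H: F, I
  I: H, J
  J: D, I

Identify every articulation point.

Removing D increases the component count from 1 to 2, so D is a cut vertex.
By contrast removing E leaves 1 component; it is not a cut vertex. No other vertex is a cut vertex either.

D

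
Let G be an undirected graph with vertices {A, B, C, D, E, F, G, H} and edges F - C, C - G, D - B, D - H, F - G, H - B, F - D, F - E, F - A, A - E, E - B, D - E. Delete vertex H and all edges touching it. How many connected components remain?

With H gone, the remaining components are: {A, B, C, D, E, F, G}.
That is 1 component.

1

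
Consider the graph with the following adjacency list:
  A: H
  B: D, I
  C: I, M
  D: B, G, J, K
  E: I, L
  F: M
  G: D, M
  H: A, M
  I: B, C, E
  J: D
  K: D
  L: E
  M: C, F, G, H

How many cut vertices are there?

Removing D increases the component count from 1 to 3, so D is a cut vertex.
Removing E increases the component count from 1 to 2, so E is a cut vertex.
Removing H increases the component count from 1 to 2, so H is a cut vertex.
Likewise I, M are cut vertices.
By contrast removing A leaves 1 component; it is not a cut vertex. No other vertex is a cut vertex either.

5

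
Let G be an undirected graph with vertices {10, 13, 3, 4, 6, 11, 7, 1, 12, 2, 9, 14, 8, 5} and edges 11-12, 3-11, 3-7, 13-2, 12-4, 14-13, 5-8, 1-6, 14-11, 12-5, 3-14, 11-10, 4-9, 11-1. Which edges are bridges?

The edges on the cycle 3-14-11-3 are not bridges since each lies on that cycle.
But removing 12-4 disconnects 12 from 4; removing 12-5 disconnects 12 from 5; removing 1-11 disconnects 1 from 11; removing 10-11 disconnects 10 from 11 — these are bridges.
In total 11 edges are bridges.

1-11, 1-6, 10-11, 11-12, 12-4, 12-5, 13-14, 13-2, 3-7, 4-9, 5-8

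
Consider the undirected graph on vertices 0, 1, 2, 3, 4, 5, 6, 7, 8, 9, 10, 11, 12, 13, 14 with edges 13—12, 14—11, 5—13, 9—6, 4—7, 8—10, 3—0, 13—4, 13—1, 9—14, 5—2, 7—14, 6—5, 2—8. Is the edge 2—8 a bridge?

Removing 2—8 leaves no path between 2 and 8: the component count goes from 2 to 3. So it is a bridge.

Yes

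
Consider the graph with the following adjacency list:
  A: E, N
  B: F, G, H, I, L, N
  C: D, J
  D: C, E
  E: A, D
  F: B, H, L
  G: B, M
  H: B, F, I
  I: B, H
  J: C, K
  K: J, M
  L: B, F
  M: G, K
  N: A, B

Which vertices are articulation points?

B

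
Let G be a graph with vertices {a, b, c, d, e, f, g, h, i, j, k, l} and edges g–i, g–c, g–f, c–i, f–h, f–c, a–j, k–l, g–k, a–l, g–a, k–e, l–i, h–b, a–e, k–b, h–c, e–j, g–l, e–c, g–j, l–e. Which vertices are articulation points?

Removing a, for instance, still leaves 2 components. No single vertex removal increases the component count — the graph has no articulation points.

none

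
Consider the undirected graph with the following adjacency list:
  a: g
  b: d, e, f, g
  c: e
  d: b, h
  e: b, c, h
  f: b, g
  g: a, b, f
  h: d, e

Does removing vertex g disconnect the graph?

Deleting g raises the number of components from 1 to 2, so g is a cut vertex.

Yes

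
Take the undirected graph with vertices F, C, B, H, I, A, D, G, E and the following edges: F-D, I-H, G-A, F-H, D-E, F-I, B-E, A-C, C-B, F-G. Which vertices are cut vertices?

F

Removing F increases the component count from 1 to 2, so F is a cut vertex.
By contrast removing A leaves 1 component; it is not a cut vertex. No other vertex is a cut vertex either.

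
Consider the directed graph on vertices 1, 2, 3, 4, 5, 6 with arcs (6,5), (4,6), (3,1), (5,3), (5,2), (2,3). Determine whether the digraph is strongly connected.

No

There is no directed path from 2 to 4, so the graph is not strongly connected.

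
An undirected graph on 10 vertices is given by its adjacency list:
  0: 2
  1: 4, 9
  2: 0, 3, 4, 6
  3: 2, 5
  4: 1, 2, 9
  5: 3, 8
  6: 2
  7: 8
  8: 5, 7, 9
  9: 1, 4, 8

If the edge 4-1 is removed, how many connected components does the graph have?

4 and 1 are still connected via 4-9-1, so the component count stays at 1.

1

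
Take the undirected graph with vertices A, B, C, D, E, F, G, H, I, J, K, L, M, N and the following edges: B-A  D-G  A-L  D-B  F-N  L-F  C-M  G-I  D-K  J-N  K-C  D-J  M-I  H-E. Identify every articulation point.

Removing D increases the component count from 2 to 3, so D is a cut vertex.
By contrast removing L leaves 2 components; it is not a cut vertex. No other vertex is a cut vertex either.

D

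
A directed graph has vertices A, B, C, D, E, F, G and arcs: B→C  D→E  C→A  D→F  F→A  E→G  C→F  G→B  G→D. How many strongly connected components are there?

{D, E, G} are all mutually reachable — one SCC of size 3.
{A} is an SCC by itself.
{F} is an SCC by itself.
{B} is an SCC by itself.
{C} is an SCC by itself.
That gives 5 strongly connected components.

5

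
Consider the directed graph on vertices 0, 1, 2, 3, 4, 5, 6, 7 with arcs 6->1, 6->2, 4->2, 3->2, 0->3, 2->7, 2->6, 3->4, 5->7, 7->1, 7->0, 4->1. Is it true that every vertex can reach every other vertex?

No

There is no directed path from 4 to 5, so the graph is not strongly connected.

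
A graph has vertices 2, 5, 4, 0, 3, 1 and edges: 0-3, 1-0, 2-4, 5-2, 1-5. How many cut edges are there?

5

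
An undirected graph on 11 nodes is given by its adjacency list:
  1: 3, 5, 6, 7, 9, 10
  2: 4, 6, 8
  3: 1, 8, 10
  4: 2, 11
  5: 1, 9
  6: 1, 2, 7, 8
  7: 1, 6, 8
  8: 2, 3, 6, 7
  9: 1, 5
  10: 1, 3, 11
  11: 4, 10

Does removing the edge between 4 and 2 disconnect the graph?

After removing 4-2, the path 4-11-10-1-6-2 still connects them, so the edge is not a bridge.

No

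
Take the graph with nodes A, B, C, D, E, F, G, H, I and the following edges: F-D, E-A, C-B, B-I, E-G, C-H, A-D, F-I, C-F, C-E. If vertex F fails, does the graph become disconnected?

Deleting F leaves 1 component (was 1) (its neighbors C, D, I remain connected to each other), so F is not a cut vertex.

No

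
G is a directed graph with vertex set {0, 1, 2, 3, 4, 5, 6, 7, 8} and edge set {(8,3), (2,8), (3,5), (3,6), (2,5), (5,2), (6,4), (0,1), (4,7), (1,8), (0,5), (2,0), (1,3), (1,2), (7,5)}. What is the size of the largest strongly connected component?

9

{0, 1, 2, 3, 4, 5, 6, 7, 8} are all mutually reachable — one SCC of size 9.
The largest has 9 vertices.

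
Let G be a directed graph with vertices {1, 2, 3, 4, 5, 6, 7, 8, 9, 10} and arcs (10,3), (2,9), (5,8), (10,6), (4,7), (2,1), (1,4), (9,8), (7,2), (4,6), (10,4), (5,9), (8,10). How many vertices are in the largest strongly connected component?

{1, 2, 4, 7, 8, 9, 10} are all mutually reachable — one SCC of size 7.
{6} is an SCC by itself.
{3} is an SCC by itself.
{5} is an SCC by itself.
The largest has 7 vertices.

7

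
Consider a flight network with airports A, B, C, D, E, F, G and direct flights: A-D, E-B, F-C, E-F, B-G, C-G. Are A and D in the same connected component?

Yes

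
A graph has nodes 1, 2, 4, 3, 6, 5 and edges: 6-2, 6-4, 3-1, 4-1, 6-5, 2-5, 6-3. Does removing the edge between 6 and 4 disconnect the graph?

After removing 6-4, the path 6-3-1-4 still connects them, so the edge is not a bridge.

No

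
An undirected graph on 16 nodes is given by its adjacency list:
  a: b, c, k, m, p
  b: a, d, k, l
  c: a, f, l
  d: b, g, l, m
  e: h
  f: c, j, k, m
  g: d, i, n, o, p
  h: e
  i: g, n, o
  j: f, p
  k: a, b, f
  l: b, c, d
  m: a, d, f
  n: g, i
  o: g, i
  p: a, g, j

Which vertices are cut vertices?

Removing g increases the component count from 2 to 3, so g is a cut vertex.
By contrast removing e leaves 2 components; it is not a cut vertex. No other vertex is a cut vertex either.

g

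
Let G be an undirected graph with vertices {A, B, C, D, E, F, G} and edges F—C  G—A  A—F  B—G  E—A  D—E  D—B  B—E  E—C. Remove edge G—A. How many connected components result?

1

G and A are still connected via G-B-E-A, so the component count stays at 1.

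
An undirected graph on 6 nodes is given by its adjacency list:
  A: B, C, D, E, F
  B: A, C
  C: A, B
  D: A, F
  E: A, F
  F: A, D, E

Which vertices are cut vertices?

Removing A increases the component count from 1 to 2, so A is a cut vertex.
By contrast removing E leaves 1 component; it is not a cut vertex. No other vertex is a cut vertex either.

A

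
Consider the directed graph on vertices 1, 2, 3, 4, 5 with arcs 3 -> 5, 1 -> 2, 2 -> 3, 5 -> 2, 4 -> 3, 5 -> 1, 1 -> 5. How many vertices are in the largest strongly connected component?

4

{1, 2, 3, 5} are all mutually reachable — one SCC of size 4.
{4} is an SCC by itself.
The largest has 4 vertices.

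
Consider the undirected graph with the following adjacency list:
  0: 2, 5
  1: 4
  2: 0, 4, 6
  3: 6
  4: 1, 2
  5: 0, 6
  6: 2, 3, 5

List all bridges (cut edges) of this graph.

1-4, 2-4, 3-6

The edges on the cycle 0-2-6-5-0 are not bridges since each lies on that cycle.
But removing 4-1 disconnects 4 from 1; removing 2-4 disconnects 2 from 4; removing 6-3 disconnects 6 from 3 — these are bridges.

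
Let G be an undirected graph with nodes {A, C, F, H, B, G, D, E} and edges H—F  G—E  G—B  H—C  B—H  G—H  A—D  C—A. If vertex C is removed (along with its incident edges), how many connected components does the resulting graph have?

With C gone, the remaining components are: {A, D}; {B, E, F, G, H}.
That is 2 components.

2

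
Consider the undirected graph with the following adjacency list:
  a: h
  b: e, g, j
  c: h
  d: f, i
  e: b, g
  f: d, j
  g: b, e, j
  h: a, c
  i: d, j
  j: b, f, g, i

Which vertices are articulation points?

Removing h increases the component count from 2 to 3, so h is a cut vertex.
Removing j increases the component count from 2 to 3, so j is a cut vertex.
By contrast removing d leaves 2 components; it is not a cut vertex. No other vertex is a cut vertex either.

h, j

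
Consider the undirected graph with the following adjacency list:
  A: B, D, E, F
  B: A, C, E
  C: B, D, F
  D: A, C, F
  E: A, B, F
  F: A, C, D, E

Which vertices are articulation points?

none

Removing E, for instance, still leaves 1 component. No single vertex removal increases the component count — the graph has no articulation points.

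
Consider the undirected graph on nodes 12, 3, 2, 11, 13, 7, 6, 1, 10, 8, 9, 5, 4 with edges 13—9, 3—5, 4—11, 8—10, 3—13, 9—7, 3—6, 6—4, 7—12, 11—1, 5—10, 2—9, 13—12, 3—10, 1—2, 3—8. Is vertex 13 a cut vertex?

No

Deleting 13 leaves 1 component (was 1) (its neighbors 3, 9, 12 remain connected to each other), so 13 is not a cut vertex.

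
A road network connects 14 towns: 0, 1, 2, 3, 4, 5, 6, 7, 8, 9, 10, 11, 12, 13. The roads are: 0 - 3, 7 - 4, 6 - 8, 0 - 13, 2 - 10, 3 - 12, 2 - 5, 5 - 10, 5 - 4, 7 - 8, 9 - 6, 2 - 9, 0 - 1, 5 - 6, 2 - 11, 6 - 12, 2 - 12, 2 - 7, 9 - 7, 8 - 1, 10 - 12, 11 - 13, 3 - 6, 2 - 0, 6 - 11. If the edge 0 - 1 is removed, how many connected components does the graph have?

0 and 1 are still connected via 0-2-7-8-1, so the component count stays at 1.

1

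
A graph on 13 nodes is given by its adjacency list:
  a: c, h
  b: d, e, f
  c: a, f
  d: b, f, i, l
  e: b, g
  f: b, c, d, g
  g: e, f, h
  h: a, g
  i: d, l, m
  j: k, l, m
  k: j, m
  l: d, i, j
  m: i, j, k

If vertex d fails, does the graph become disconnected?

Deleting d raises the number of components from 1 to 2, so d is a cut vertex.

Yes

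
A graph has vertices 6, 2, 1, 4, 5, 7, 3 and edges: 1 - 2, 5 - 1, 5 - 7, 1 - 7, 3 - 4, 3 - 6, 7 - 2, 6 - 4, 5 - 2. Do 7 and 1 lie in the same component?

Yes

From 7 we can reach 1, 2, 5, 7, which includes 1.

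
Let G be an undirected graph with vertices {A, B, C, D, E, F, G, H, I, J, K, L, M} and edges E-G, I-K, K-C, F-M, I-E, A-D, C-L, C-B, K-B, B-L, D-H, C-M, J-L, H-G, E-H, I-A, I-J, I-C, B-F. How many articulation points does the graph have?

1

Removing I increases the component count from 1 to 2, so I is a cut vertex.
By contrast removing H leaves 1 component; it is not a cut vertex. No other vertex is a cut vertex either.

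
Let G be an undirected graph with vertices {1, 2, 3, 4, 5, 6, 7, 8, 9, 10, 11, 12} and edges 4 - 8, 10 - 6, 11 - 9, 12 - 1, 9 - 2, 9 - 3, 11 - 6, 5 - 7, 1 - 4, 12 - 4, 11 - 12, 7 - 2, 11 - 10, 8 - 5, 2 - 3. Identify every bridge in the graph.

The edges on the cycle 11-10-6-11 are not bridges since each lies on that cycle.
Every edge lies on some cycle, so there are no bridges.

none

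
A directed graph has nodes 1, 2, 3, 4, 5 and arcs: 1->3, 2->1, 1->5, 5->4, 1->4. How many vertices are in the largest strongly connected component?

{1} is an SCC by itself.
{3} is an SCC by itself.
{4} is an SCC by itself.
{2} is an SCC by itself.
{5} is an SCC by itself.
The largest has 1 vertex.

1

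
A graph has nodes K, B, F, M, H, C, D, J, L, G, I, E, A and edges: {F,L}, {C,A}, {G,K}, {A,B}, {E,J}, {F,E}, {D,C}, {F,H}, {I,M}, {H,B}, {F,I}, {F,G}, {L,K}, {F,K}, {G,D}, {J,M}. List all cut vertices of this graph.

Removing F increases the component count from 1 to 2, so F is a cut vertex.
By contrast removing J leaves 1 component; it is not a cut vertex. No other vertex is a cut vertex either.

F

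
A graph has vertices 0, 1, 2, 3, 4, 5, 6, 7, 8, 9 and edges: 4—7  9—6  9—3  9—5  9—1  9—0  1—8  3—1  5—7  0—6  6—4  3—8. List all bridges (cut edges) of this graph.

The edges on the cycle 9-3-8-1-9 are not bridges since each lies on that cycle.
Every edge lies on some cycle, so there are no bridges.

none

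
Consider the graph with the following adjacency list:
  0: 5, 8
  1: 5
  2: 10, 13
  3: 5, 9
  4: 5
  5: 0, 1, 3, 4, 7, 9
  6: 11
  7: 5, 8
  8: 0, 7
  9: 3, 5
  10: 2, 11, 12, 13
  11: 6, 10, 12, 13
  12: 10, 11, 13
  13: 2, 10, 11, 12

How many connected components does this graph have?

2

Starting from 2 we can reach 2, 6, 10, 11, 12, 13. That is one component of size 6.
Starting from 0 we can reach 0, 1, 3, 4, 5, 7, 8, 9. That is one component of size 8.
Total: 2 components.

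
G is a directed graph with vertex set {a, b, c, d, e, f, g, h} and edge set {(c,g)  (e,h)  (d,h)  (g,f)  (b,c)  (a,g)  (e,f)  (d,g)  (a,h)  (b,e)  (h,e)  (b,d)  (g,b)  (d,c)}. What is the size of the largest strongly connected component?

{b, c, d, g} are all mutually reachable — one SCC of size 4.
{e, h} are all mutually reachable — one SCC of size 2.
{f} is an SCC by itself.
{a} is an SCC by itself.
The largest has 4 vertices.

4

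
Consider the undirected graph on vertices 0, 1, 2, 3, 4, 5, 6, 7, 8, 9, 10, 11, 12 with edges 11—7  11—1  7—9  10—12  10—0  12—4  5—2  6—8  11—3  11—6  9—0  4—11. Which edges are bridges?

1-11, 11-3, 11-6, 2-5, 6-8

The edges on the cycle 10-12-4-11-7-9-0-10 are not bridges since each lies on that cycle.
But removing 5—2 disconnects 5 from 2; removing 6—8 disconnects 6 from 8; removing 6—11 disconnects 6 from 11; removing 11—1 disconnects 11 from 1 — these are bridges.
In total 5 edges are bridges.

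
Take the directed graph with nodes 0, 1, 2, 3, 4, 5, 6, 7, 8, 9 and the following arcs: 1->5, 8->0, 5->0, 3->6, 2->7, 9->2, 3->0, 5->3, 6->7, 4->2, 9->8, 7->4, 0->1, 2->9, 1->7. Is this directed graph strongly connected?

Yes

From 3 we can reach every vertex (0, 1, 2, 3, 4, 5, 6, 7, 8, 9), and every vertex can reach 3 (0, 1, 2, 3, 4, 5, 6, 7, 8, 9). So the whole graph is one strongly connected component.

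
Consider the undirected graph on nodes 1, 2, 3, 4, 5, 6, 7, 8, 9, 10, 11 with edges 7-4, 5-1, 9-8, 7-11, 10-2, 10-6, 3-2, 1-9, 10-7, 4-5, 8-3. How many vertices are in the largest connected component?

11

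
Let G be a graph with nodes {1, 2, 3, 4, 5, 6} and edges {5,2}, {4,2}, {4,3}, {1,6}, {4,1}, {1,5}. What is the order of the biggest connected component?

6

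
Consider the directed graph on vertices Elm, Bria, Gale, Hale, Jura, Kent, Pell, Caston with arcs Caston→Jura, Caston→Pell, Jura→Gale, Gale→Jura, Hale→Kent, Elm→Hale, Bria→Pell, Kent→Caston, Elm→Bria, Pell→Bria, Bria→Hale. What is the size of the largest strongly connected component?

{Bria, Hale, Kent, Pell, Caston} are all mutually reachable — one SCC of size 5.
{Gale, Jura} are all mutually reachable — one SCC of size 2.
{Elm} is an SCC by itself.
The largest has 5 vertices.

5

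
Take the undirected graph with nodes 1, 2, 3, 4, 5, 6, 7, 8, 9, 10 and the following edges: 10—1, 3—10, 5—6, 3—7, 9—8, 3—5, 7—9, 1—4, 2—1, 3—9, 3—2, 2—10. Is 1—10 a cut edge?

No

After removing 1—10, the path 1-2-10 still connects them, so the edge is not a bridge.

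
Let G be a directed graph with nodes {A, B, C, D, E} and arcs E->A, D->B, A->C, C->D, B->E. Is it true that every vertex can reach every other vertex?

From B we can reach every vertex (A, B, C, D, E), and every vertex can reach B (A, B, C, D, E). So the whole graph is one strongly connected component.

Yes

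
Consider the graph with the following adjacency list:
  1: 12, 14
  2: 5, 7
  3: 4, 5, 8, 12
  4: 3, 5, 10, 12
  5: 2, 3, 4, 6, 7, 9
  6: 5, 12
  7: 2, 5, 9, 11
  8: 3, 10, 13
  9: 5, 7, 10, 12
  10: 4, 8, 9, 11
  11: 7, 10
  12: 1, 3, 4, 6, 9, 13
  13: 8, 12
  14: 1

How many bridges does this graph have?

The edges on the cycle 9-12-13-8-3-5-9 are not bridges since each lies on that cycle.
But removing 14-1 disconnects 14 from 1; removing 1-12 disconnects 1 from 12 — these are bridges.
That makes 2 bridges.

2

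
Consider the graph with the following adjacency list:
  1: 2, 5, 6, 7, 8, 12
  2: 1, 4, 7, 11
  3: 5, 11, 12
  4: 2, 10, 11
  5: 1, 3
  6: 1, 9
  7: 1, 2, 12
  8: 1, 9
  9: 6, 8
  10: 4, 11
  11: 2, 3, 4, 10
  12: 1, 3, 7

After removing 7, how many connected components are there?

1

With 7 gone, the remaining components are: {1, 2, 3, 4, 5, 6, 8, 9, 10, 11, 12}.
That is 1 component.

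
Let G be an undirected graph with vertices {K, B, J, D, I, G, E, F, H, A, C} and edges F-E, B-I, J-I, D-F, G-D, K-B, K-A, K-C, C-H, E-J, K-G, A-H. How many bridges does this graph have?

The edges on the cycle K-G-D-F-E-J-I-B-K are not bridges since each lies on that cycle.
Every edge lies on some cycle, so there are no bridges.

0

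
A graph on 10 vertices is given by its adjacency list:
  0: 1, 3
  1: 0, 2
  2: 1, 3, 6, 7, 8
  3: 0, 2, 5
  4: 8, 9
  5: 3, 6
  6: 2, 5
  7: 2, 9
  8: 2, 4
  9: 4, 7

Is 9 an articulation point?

No

Deleting 9 leaves 1 component (was 1) (its neighbors 4, 7 remain connected to each other), so 9 is not a cut vertex.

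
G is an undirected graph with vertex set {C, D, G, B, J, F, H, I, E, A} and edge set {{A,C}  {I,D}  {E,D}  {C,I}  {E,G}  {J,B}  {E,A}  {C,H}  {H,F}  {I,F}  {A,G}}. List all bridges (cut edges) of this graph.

B-J

The edges on the cycle C-I-F-H-C are not bridges since each lies on that cycle.
But removing J - B disconnects J from B — this is a bridge.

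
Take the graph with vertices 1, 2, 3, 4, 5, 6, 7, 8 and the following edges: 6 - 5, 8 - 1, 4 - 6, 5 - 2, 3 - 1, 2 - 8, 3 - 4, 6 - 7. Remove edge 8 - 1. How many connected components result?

1

8 and 1 are still connected via 8-2-5-6-4-3-1, so the component count stays at 1.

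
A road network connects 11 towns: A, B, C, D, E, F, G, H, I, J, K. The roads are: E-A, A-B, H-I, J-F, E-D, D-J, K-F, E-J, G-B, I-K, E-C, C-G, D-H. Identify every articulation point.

E

Removing E increases the component count from 1 to 2, so E is a cut vertex.
By contrast removing G leaves 1 component; it is not a cut vertex. No other vertex is a cut vertex either.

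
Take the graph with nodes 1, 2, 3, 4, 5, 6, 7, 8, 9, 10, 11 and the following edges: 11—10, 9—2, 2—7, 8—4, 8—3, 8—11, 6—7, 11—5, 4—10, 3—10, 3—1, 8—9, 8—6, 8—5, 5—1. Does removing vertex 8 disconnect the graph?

Deleting 8 raises the number of components from 1 to 2, so 8 is a cut vertex.

Yes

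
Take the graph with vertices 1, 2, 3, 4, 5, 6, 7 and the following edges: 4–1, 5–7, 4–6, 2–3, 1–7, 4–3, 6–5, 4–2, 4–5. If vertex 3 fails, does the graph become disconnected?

No

Deleting 3 leaves 1 component (was 1) (its neighbors 2, 4 remain connected to each other), so 3 is not a cut vertex.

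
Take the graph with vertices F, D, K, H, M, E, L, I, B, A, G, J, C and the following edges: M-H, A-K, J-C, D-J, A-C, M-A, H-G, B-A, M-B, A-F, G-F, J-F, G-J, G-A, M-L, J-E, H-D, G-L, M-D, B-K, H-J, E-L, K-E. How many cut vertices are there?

0

Removing A, for instance, still leaves 2 components. No single vertex removal increases the component count — the graph has no articulation points.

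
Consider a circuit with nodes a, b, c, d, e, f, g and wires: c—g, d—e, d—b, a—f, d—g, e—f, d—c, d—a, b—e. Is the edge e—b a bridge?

No

After removing e—b, the path e-d-b still connects them, so the edge is not a bridge.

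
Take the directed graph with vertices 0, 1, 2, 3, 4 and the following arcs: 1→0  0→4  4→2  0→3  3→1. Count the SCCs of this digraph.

3

{0, 1, 3} are all mutually reachable — one SCC of size 3.
{4} is an SCC by itself.
{2} is an SCC by itself.
That gives 3 strongly connected components.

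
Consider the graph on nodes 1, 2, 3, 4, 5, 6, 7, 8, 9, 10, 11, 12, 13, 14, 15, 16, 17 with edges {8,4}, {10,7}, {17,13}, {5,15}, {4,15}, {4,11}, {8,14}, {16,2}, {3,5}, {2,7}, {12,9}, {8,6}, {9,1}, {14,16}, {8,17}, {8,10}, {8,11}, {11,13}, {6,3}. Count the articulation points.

Removing 8 increases the component count from 2 to 3, so 8 is a cut vertex.
Removing 9 increases the component count from 2 to 3, so 9 is a cut vertex.
By contrast removing 3 leaves 2 components; it is not a cut vertex. No other vertex is a cut vertex either.

2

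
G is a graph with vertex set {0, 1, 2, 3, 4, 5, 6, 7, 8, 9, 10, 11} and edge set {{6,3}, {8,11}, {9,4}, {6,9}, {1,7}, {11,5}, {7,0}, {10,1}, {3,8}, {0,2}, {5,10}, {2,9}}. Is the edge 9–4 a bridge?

Yes

Removing 9–4 leaves no path between 9 and 4: the component count goes from 1 to 2. So it is a bridge.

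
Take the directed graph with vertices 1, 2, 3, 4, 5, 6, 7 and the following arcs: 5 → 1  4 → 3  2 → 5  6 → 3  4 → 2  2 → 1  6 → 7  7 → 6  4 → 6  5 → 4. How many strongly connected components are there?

{2, 4, 5} are all mutually reachable — one SCC of size 3.
{6, 7} are all mutually reachable — one SCC of size 2.
{3} is an SCC by itself.
{1} is an SCC by itself.
That gives 4 strongly connected components.

4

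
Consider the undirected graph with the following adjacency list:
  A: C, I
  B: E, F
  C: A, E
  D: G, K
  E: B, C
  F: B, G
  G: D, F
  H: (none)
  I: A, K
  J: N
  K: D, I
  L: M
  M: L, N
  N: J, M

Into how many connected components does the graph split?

H is isolated — a component by itself.
Starting from J we can reach J, L, M, N. That is one component of size 4.
Starting from A we can reach A, B, C, D, E, F, G, I, K. That is one component of size 9.
Total: 3 components.

3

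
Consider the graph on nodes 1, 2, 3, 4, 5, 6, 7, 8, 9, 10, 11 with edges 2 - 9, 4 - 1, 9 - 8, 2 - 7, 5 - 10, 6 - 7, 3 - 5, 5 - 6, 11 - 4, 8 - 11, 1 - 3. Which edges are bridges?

The edges on the cycle 2-9-8-11-4-1-3-5-6-7-2 are not bridges since each lies on that cycle.
But removing 10 - 5 disconnects 10 from 5 — this is a bridge.

10-5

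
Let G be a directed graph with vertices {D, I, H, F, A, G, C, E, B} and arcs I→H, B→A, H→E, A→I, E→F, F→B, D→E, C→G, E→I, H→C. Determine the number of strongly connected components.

4

{A, B, E, F, H, I} are all mutually reachable — one SCC of size 6.
{D} is an SCC by itself.
{C} is an SCC by itself.
{G} is an SCC by itself.
That gives 4 strongly connected components.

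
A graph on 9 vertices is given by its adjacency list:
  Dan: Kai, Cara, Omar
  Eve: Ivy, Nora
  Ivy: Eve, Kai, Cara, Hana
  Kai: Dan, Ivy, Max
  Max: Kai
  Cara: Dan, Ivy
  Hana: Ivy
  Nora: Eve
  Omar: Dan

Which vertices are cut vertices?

Removing Dan increases the component count from 1 to 2, so Dan is a cut vertex.
Removing Eve increases the component count from 1 to 2, so Eve is a cut vertex.
Removing Ivy increases the component count from 1 to 3, so Ivy is a cut vertex.
Likewise Kai is a cut vertex.
By contrast removing Cara leaves 1 component; it is not a cut vertex. No other vertex is a cut vertex either.

Dan, Eve, Ivy, Kai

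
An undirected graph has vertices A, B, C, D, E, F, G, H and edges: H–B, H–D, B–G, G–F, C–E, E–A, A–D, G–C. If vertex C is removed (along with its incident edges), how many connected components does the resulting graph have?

With C gone, the remaining components are: {A, B, D, E, F, G, H}.
That is 1 component.

1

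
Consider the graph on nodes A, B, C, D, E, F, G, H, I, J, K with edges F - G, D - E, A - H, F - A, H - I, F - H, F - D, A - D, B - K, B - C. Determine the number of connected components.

J is isolated — a component by itself.
Starting from B we can reach B, C, K. That is one component of size 3.
Starting from A we can reach A, D, E, F, G, H, I. That is one component of size 7.
Total: 3 components.

3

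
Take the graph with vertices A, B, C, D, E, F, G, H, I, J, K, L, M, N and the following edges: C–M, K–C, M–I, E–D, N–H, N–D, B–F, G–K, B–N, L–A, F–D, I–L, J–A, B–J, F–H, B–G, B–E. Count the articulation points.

1

Removing B increases the component count from 1 to 2, so B is a cut vertex.
By contrast removing A leaves 1 component; it is not a cut vertex. No other vertex is a cut vertex either.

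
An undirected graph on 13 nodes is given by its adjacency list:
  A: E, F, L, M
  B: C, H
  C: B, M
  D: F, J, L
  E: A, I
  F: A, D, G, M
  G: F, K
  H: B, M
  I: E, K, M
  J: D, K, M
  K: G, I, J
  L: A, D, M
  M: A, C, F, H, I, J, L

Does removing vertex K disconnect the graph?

No

Deleting K leaves 1 component (was 1) (its neighbors G, I, J remain connected to each other), so K is not a cut vertex.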